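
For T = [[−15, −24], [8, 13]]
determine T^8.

[[26241, 39360], [−13120, −19679]]

tr T = −2 and det T = −3, so the characteristic polynomial is λ² − (−2)λ + (−3) with roots −3 and 1.
Eigenvectors give P = [[−2, −3], [1, 2]] with P⁻¹ = [[−2, −3], [1, 2]], and T = P·diag(−3, 1)·P⁻¹.
Then T^8 = P·diag(6561, 1)·P⁻¹ = [[−13122, −3], [6561, 2]] · [[−2, −3], [1, 2]] = [[26241, 39360], [−13120, −19679]].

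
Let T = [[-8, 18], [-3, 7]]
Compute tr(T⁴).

17

tr T = -1 and det T = -2, so the characteristic polynomial is λ² − (-1)λ + (-2) with roots -2 and 1.
Eigenvectors give P = [[3, -2], [1, -1]] with P⁻¹ = [[1, -2], [1, -3]], and T = P·diag(-2, 1)·P⁻¹.
Then T⁴ = P·diag(16, 1)·P⁻¹ = [[48, -2], [16, -1]] · [[1, -2], [1, -3]] = [[46, -90], [15, -29]].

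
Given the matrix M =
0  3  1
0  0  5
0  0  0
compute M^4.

M is strictly triangular, hence nilpotent: M^3 = 0, so M^4 = 0.

[[0, 0, 0], [0, 0, 0], [0, 0, 0]]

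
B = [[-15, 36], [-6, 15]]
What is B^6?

[[729, 0], [0, 729]]

tr B = 0 and det B = -9, so the characteristic polynomial is λ² − (0)λ + (-9) with roots 3 and -3.
Eigenvectors give P = [[2, 3], [1, 1]] with P⁻¹ = [[-1, 3], [1, -2]], and B = P·diag(3, -3)·P⁻¹.
Then B^6 = P·diag(729, 729)·P⁻¹ = [[1458, 2187], [729, 729]] · [[-1, 3], [1, -2]] = [[729, 0], [0, 729]].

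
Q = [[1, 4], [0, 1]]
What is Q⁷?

Q = I + N where N = [[0, 4], [0, 0]] is strictly upper-triangular, so N² = 0.
(I + N)⁷ = I + 7·N = [[1, 28], [0, 1]].

[[1, 28], [0, 1]]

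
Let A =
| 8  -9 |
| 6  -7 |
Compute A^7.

[[386, -387], [258, -259]]

tr A = 1 and det A = -2, so the characteristic polynomial is λ² − (1)λ + (-2) with roots 2 and -1.
Eigenvectors give P = [[3, 1], [2, 1]] with P⁻¹ = [[1, -1], [-2, 3]], and A = P·diag(2, -1)·P⁻¹.
Then A^7 = P·diag(128, -1)·P⁻¹ = [[384, -1], [256, -1]] · [[1, -1], [-2, 3]] = [[386, -387], [258, -259]].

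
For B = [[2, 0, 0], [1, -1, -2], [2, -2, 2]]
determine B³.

B² = [[4, 0, 0], [-3, 5, -2], [6, -2, 8]]
B³ = [[8, 0, 0], [-5, -1, -14], [26, -14, 20]]

[[8, 0, 0], [-5, -1, -14], [26, -14, 20]]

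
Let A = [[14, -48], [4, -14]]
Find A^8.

tr A = 0 and det A = -4, so the characteristic polynomial is λ² − (0)λ + (-4) with roots 2 and -2.
Eigenvectors give P = [[4, 3], [1, 1]] with P⁻¹ = [[1, -3], [-1, 4]], and A = P·diag(2, -2)·P⁻¹.
Then A^8 = P·diag(256, 256)·P⁻¹ = [[1024, 768], [256, 256]] · [[1, -3], [-1, 4]] = [[256, 0], [0, 256]].

[[256, 0], [0, 256]]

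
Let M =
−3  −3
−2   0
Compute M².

[[15, 9], [6, 6]]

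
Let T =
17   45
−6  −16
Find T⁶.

tr T = 1 and det T = −2, so the characteristic polynomial is λ² − (1)λ + (−2) with roots 2 and −1.
Eigenvectors give P = [[−3, 5], [1, −2]] with P⁻¹ = [[−2, −5], [−1, −3]], and T = P·diag(2, −1)·P⁻¹.
Then T⁶ = P·diag(64, 1)·P⁻¹ = [[−192, 5], [64, −2]] · [[−2, −5], [−1, −3]] = [[379, 945], [−126, −314]].

[[379, 945], [−126, −314]]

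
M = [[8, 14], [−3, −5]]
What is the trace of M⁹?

tr M = 3 and det M = 2, so the characteristic polynomial is λ² − (3)λ + (2) with roots 2 and 1.
Eigenvectors give P = [[7, −2], [−3, 1]] with P⁻¹ = [[1, 2], [3, 7]], and M = P·diag(2, 1)·P⁻¹.
Then M⁹ = P·diag(512, 1)·P⁻¹ = [[3584, −2], [−1536, 1]] · [[1, 2], [3, 7]] = [[3578, 7154], [−1533, −3065]].

513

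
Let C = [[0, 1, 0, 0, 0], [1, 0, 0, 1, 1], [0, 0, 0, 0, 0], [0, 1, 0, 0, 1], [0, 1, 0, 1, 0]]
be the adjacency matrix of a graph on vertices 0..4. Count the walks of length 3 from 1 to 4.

The number of length-3 walks from vertex 1 to vertex 4 is entry (1,4) of C³, where C is the adjacency matrix.
C² = [[1, 0, 0, 1, 1], [0, 3, 0, 1, 1], [0, 0, 0, 0, 0], [1, 1, 0, 2, 1], [1, 1, 0, 1, 2]]
C³ = [[0, 3, 0, 1, 1], [3, 2, 0, 4, 4], [0, 0, 0, 0, 0], [1, 4, 0, 2, 3], [1, 4, 0, 3, 2]]

4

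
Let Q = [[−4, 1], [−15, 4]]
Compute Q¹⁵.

Q² = I (check: tr Q = 0 and det Q = −1), so Q¹⁵ = Q since 15 is odd.

[[−4, 1], [−15, 4]]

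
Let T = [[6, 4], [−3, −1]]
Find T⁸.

tr T = 5 and det T = 6, so the characteristic polynomial is λ² − (5)λ + (6) with roots 2 and 3.
Eigenvectors give P = [[−1, 4], [1, −3]] with P⁻¹ = [[3, 4], [1, 1]], and T = P·diag(2, 3)·P⁻¹.
Then T⁸ = P·diag(256, 6561)·P⁻¹ = [[−256, 26244], [256, −19683]] · [[3, 4], [1, 1]] = [[25476, 25220], [−18915, −18659]].

[[25476, 25220], [−18915, −18659]]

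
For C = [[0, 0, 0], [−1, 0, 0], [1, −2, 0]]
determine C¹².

C is strictly triangular, hence nilpotent: C³ = 0, so C¹² = 0.

[[0, 0, 0], [0, 0, 0], [0, 0, 0]]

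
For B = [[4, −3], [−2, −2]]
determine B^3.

B^2 = [[22, −6], [−4, 10]]
B^3 = [[100, −54], [−36, −8]]

[[100, −54], [−36, −8]]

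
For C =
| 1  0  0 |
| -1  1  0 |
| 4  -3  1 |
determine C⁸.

[[1, 0, 0], [-8, 1, 0], [116, -24, 1]]

C = I + N where N = [[0, 0, 0], [-1, 0, 0], [4, -3, 0]] is strictly lower-triangular, so N³ = 0.
(I + N)⁸ = I + 8·N + 28·N² = [[1, 0, 0], [-8, 1, 0], [116, -24, 1]].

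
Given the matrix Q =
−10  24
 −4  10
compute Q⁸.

[[256, 0], [0, 256]]

tr Q = 0 and det Q = −4, so the characteristic polynomial is λ² − (0)λ + (−4) with roots 2 and −2.
Eigenvectors give P = [[−2, 3], [−1, 1]] with P⁻¹ = [[1, −3], [1, −2]], and Q = P·diag(2, −2)·P⁻¹.
Then Q⁸ = P·diag(256, 256)·P⁻¹ = [[−512, 768], [−256, 256]] · [[1, −3], [1, −2]] = [[256, 0], [0, 256]].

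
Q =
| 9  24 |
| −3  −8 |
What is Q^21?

Q² = Q (a projection; rank 1, trace 1), so Q^21 = Q.

[[9, 24], [−3, −8]]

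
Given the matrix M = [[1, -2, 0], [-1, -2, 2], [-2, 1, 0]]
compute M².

[[3, 2, -4], [-3, 8, -4], [-3, 2, 2]]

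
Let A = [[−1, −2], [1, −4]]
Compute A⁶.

tr A = −5 and det A = 6, so the characteristic polynomial is λ² − (−5)λ + (6) with roots −2 and −3.
Eigenvectors give P = [[2, −1], [1, −1]] with P⁻¹ = [[1, −1], [1, −2]], and A = P·diag(−2, −3)·P⁻¹.
Then A⁶ = P·diag(64, 729)·P⁻¹ = [[128, −729], [64, −729]] · [[1, −1], [1, −2]] = [[−601, 1330], [−665, 1394]].

[[−601, 1330], [−665, 1394]]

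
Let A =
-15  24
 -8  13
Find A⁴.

[[321, -480], [160, -239]]

tr A = -2 and det A = -3, so the characteristic polynomial is λ² − (-2)λ + (-3) with roots 1 and -3.
Eigenvectors give P = [[3, -2], [2, -1]] with P⁻¹ = [[-1, 2], [-2, 3]], and A = P·diag(1, -3)·P⁻¹.
Then A⁴ = P·diag(1, 81)·P⁻¹ = [[3, -162], [2, -81]] · [[-1, 2], [-2, 3]] = [[321, -480], [160, -239]].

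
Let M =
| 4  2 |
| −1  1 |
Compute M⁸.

tr M = 5 and det M = 6, so the characteristic polynomial is λ² − (5)λ + (6) with roots 3 and 2.
Eigenvectors give P = [[2, −1], [−1, 1]] with P⁻¹ = [[1, 1], [1, 2]], and M = P·diag(3, 2)·P⁻¹.
Then M⁸ = P·diag(6561, 256)·P⁻¹ = [[13122, −256], [−6561, 256]] · [[1, 1], [1, 2]] = [[12866, 12610], [−6305, −6049]].

[[12866, 12610], [−6305, −6049]]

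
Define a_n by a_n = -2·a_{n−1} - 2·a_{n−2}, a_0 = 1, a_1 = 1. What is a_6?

16

With companion matrix Q = [[-2, -2], [1, 0]], [a_n, a_{n−1}]ᵀ = Q·[a_{n−1}, a_{n−2}]ᵀ, so [a_6, a_5]ᵀ = Q^5·[a_1, a_0]ᵀ.
Q^5 = [[8, 8], [-4, 0]], giving [a_6, a_5]ᵀ = [[16], [-4]].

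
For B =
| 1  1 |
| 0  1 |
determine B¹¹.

[[1, 11], [0, 1]]

B = I + N where N = [[0, 1], [0, 0]] is strictly upper-triangular, so N² = 0.
(I + N)¹¹ = I + 11·N = [[1, 11], [0, 1]].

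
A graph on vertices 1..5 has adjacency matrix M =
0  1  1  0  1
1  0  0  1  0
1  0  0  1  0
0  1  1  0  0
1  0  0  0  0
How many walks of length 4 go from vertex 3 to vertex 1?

The number of length-4 walks from vertex 3 to vertex 1 is entry (3,1) of M^4, where M is the adjacency matrix.
M^2 = [[3, 0, 0, 2, 0], [0, 2, 2, 0, 1], [0, 2, 2, 0, 1], [2, 0, 0, 2, 0], [0, 1, 1, 0, 1]]
M^3 = [[0, 5, 5, 0, 3], [5, 0, 0, 4, 0], [5, 0, 0, 4, 0], [0, 4, 4, 0, 2], [3, 0, 0, 2, 0]]
M^4 = [[13, 0, 0, 10, 0], [0, 9, 9, 0, 5], [0, 9, 9, 0, 5], [10, 0, 0, 8, 0], [0, 5, 5, 0, 3]]

0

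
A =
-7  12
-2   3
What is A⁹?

[[-59047, 118092], [-19682, 39363]]

tr A = -4 and det A = 3, so the characteristic polynomial is λ² − (-4)λ + (3) with roots -1 and -3.
Eigenvectors give P = [[2, 3], [1, 1]] with P⁻¹ = [[-1, 3], [1, -2]], and A = P·diag(-1, -3)·P⁻¹.
Then A⁹ = P·diag(-1, -19683)·P⁻¹ = [[-2, -59049], [-1, -19683]] · [[-1, 3], [1, -2]] = [[-59047, 118092], [-19682, 39363]].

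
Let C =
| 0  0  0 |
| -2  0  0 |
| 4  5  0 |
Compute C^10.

C is strictly triangular, hence nilpotent: C^3 = 0, so C^10 = 0.

[[0, 0, 0], [0, 0, 0], [0, 0, 0]]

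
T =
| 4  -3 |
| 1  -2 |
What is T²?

[[13, -6], [2, 1]]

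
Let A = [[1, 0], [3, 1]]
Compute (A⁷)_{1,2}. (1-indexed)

A = I + N where N = [[0, 0], [3, 0]] is strictly lower-triangular, so N² = 0.
(I + N)⁷ = I + 7·N = [[1, 0], [21, 1]].

0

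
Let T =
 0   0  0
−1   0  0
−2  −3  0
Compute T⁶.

[[0, 0, 0], [0, 0, 0], [0, 0, 0]]

T is strictly triangular, hence nilpotent: T³ = 0, so T⁶ = 0.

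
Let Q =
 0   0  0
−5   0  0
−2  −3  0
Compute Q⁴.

Q is strictly triangular, hence nilpotent: Q³ = 0, so Q⁴ = 0.

[[0, 0, 0], [0, 0, 0], [0, 0, 0]]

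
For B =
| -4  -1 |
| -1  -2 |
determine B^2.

[[17, 6], [6, 5]]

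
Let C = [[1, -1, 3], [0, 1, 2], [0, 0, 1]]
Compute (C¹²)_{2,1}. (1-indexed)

0

C = I + N where N = [[0, -1, 3], [0, 0, 2], [0, 0, 0]] is strictly upper-triangular, so N³ = 0.
(I + N)¹² = I + 12·N + 66·N² = [[1, -12, -96], [0, 1, 24], [0, 0, 1]].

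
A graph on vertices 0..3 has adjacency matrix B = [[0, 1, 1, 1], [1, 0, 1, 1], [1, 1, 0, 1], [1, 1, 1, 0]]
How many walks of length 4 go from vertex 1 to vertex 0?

20

The number of length-4 walks from vertex 1 to vertex 0 is entry (1,0) of B⁴, where B is the adjacency matrix.
B² = [[3, 2, 2, 2], [2, 3, 2, 2], [2, 2, 3, 2], [2, 2, 2, 3]]
B³ = [[6, 7, 7, 7], [7, 6, 7, 7], [7, 7, 6, 7], [7, 7, 7, 6]]
B⁴ = [[21, 20, 20, 20], [20, 21, 20, 20], [20, 20, 21, 20], [20, 20, 20, 21]]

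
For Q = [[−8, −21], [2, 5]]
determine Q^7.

tr Q = −3 and det Q = 2, so the characteristic polynomial is λ² − (−3)λ + (2) with roots −2 and −1.
Eigenvectors give P = [[−7, 3], [2, −1]] with P⁻¹ = [[−1, −3], [−2, −7]], and Q = P·diag(−2, −1)·P⁻¹.
Then Q^7 = P·diag(−128, −1)·P⁻¹ = [[896, −3], [−256, 1]] · [[−1, −3], [−2, −7]] = [[−890, −2667], [254, 761]].

[[−890, −2667], [254, 761]]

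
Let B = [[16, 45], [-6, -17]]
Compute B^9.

[[2566, 7695], [-1026, -3077]]

tr B = -1 and det B = -2, so the characteristic polynomial is λ² − (-1)λ + (-2) with roots -2 and 1.
Eigenvectors give P = [[5, -3], [-2, 1]] with P⁻¹ = [[-1, -3], [-2, -5]], and B = P·diag(-2, 1)·P⁻¹.
Then B^9 = P·diag(-512, 1)·P⁻¹ = [[-2560, -3], [1024, 1]] · [[-1, -3], [-2, -5]] = [[2566, 7695], [-1026, -3077]].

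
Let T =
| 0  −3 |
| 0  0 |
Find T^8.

[[0, 0], [0, 0]]

T is strictly triangular, hence nilpotent: T^2 = 0, so T^8 = 0.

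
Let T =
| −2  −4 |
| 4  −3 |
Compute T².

[[−12, 20], [−20, −7]]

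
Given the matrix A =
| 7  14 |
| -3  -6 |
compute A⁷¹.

[[7, 14], [-3, -6]]

A² = A (a projection; rank 1, trace 1), so A⁷¹ = A.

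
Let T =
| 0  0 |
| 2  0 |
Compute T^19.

[[0, 0], [0, 0]]

T is strictly triangular, hence nilpotent: T^2 = 0, so T^19 = 0.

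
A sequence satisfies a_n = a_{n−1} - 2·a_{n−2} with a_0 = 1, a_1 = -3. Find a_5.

With companion matrix B = [[1, -2], [1, 0]], [a_n, a_{n−1}]ᵀ = B·[a_{n−1}, a_{n−2}]ᵀ, so [a_5, a_4]ᵀ = B⁴·[a_1, a_0]ᵀ.
B⁴ = [[-1, 6], [-3, 2]], giving [a_5, a_4]ᵀ = [[9], [11]].

9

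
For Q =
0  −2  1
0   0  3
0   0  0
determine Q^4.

[[0, 0, 0], [0, 0, 0], [0, 0, 0]]

Q is strictly triangular, hence nilpotent: Q^3 = 0, so Q^4 = 0.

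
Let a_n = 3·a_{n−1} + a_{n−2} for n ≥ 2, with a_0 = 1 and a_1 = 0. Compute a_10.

With companion matrix A = [[3, 1], [1, 0]], [a_n, a_{n−1}]ᵀ = A·[a_{n−1}, a_{n−2}]ᵀ, so [a_10, a_9]ᵀ = A^9·[a_1, a_0]ᵀ.
A^9 = [[42837, 12970], [12970, 3927]], giving [a_10, a_9]ᵀ = [[12970], [3927]].

12970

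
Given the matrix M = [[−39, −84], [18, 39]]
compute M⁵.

tr M = 0 and det M = −9, so the characteristic polynomial is λ² − (0)λ + (−9) with roots −3 and 3.
Eigenvectors give P = [[−7, −2], [3, 1]] with P⁻¹ = [[−1, −2], [3, 7]], and M = P·diag(−3, 3)·P⁻¹.
Then M⁵ = P·diag(−243, 243)·P⁻¹ = [[1701, −486], [−729, 243]] · [[−1, −2], [3, 7]] = [[−3159, −6804], [1458, 3159]].

[[−3159, −6804], [1458, 3159]]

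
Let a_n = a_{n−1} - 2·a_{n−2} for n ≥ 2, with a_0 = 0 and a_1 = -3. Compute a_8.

9

With companion matrix Q = [[1, -2], [1, 0]], [a_n, a_{n−1}]ᵀ = Q·[a_{n−1}, a_{n−2}]ᵀ, so [a_8, a_7]ᵀ = Q⁷·[a_1, a_0]ᵀ.
Q⁷ = [[-3, -14], [7, -10]], giving [a_8, a_7]ᵀ = [[9], [-21]].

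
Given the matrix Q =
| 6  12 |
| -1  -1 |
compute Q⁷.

tr Q = 5 and det Q = 6, so the characteristic polynomial is λ² − (5)λ + (6) with roots 2 and 3.
Eigenvectors give P = [[-3, 4], [1, -1]] with P⁻¹ = [[1, 4], [1, 3]], and Q = P·diag(2, 3)·P⁻¹.
Then Q⁷ = P·diag(128, 2187)·P⁻¹ = [[-384, 8748], [128, -2187]] · [[1, 4], [1, 3]] = [[8364, 24708], [-2059, -6049]].

[[8364, 24708], [-2059, -6049]]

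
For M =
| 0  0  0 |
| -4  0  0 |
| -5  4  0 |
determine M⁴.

M is strictly triangular, hence nilpotent: M³ = 0, so M⁴ = 0.

[[0, 0, 0], [0, 0, 0], [0, 0, 0]]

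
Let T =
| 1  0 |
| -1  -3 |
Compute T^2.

[[1, 0], [2, 9]]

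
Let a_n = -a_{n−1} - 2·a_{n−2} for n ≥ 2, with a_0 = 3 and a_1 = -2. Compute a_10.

With companion matrix C = [[-1, -2], [1, 0]], [a_n, a_{n−1}]ᵀ = C·[a_{n−1}, a_{n−2}]ᵀ, so [a_10, a_9]ᵀ = C⁹·[a_1, a_0]ᵀ.
C⁹ = [[11, 34], [-17, -6]], giving [a_10, a_9]ᵀ = [[80], [16]].

80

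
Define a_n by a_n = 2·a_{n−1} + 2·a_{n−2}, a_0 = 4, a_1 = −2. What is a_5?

With companion matrix A = [[2, 2], [1, 0]], [a_n, a_{n−1}]ᵀ = A·[a_{n−1}, a_{n−2}]ᵀ, so [a_5, a_4]ᵀ = A^4·[a_1, a_0]ᵀ.
A^4 = [[44, 32], [16, 12]], giving [a_5, a_4]ᵀ = [[40], [16]].

40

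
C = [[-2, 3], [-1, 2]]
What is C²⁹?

[[-2, 3], [-1, 2]]

C² = I (check: tr C = 0 and det C = -1), so C²⁹ = C since 29 is odd.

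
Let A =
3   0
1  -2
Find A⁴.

[[81, 0], [13, 16]]

A² = [[9, 0], [1, 4]]
A³ = [[27, 0], [7, -8]]
A⁴ = [[81, 0], [13, 16]]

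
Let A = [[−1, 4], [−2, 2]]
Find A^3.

A^2 = [[−7, 4], [−2, −4]]
A^3 = [[−1, −20], [10, −16]]

[[−1, −20], [10, −16]]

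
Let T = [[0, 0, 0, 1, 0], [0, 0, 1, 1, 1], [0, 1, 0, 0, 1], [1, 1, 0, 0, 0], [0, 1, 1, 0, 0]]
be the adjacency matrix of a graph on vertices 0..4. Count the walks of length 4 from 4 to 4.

The number of length-4 walks from vertex 4 to vertex 4 is entry (4,4) of T⁴, where T is the adjacency matrix.
T² = [[1, 1, 0, 0, 0], [1, 3, 1, 0, 1], [0, 1, 2, 1, 1], [0, 0, 1, 2, 1], [0, 1, 1, 1, 2]]
T³ = [[0, 0, 1, 2, 1], [0, 2, 4, 4, 4], [1, 4, 2, 1, 3], [2, 4, 1, 0, 1], [1, 4, 3, 1, 2]]
T⁴ = [[2, 4, 1, 0, 1], [4, 12, 6, 2, 6], [1, 6, 7, 5, 6], [0, 2, 5, 6, 5], [1, 6, 6, 5, 7]]

7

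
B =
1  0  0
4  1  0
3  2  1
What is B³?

B = I + N where N = [[0, 0, 0], [4, 0, 0], [3, 2, 0]] is strictly lower-triangular, so N³ = 0.
(I + N)³ = I + 3·N + 3·N² = [[1, 0, 0], [12, 1, 0], [33, 6, 1]].

[[1, 0, 0], [12, 1, 0], [33, 6, 1]]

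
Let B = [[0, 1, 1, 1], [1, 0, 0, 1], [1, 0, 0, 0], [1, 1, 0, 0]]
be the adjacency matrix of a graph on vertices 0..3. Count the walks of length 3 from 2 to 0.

The number of length-3 walks from vertex 2 to vertex 0 is entry (2,0) of B³, where B is the adjacency matrix.
B² = [[3, 1, 0, 1], [1, 2, 1, 1], [0, 1, 1, 1], [1, 1, 1, 2]]
B³ = [[2, 4, 3, 4], [4, 2, 1, 3], [3, 1, 0, 1], [4, 3, 1, 2]]

3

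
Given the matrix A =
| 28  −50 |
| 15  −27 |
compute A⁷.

tr A = 1 and det A = −6, so the characteristic polynomial is λ² − (1)λ + (−6) with roots 3 and −2.
Eigenvectors give P = [[2, −5], [1, −3]] with P⁻¹ = [[3, −5], [1, −2]], and A = P·diag(3, −2)·P⁻¹.
Then A⁷ = P·diag(2187, −128)·P⁻¹ = [[4374, 640], [2187, 384]] · [[3, −5], [1, −2]] = [[13762, −23150], [6945, −11703]].

[[13762, −23150], [6945, −11703]]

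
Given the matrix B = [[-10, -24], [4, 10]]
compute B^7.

tr B = 0 and det B = -4, so the characteristic polynomial is λ² − (0)λ + (-4) with roots 2 and -2.
Eigenvectors give P = [[-2, -3], [1, 1]] with P⁻¹ = [[1, 3], [-1, -2]], and B = P·diag(2, -2)·P⁻¹.
Then B^7 = P·diag(128, -128)·P⁻¹ = [[-256, 384], [128, -128]] · [[1, 3], [-1, -2]] = [[-640, -1536], [256, 640]].

[[-640, -1536], [256, 640]]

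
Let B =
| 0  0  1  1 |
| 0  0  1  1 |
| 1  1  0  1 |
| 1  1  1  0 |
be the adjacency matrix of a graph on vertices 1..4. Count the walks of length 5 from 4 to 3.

33

The number of length-5 walks from vertex 4 to vertex 3 is entry (4,3) of B⁵, where B is the adjacency matrix.
B² = [[2, 2, 1, 1], [2, 2, 1, 1], [1, 1, 3, 2], [1, 1, 2, 3]]
B³ = [[2, 2, 5, 5], [2, 2, 5, 5], [5, 5, 4, 5], [5, 5, 5, 4]]
B⁴ = [[10, 10, 9, 9], [10, 10, 9, 9], [9, 9, 15, 14], [9, 9, 14, 15]]
B⁵ = [[18, 18, 29, 29], [18, 18, 29, 29], [29, 29, 32, 33], [29, 29, 33, 32]]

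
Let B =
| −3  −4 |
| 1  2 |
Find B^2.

[[5, 4], [−1, 0]]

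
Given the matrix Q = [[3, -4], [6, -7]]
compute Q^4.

[[-159, 160], [-240, 241]]

tr Q = -4 and det Q = 3, so the characteristic polynomial is λ² − (-4)λ + (3) with roots -3 and -1.
Eigenvectors give P = [[2, 1], [3, 1]] with P⁻¹ = [[-1, 1], [3, -2]], and Q = P·diag(-3, -1)·P⁻¹.
Then Q^4 = P·diag(81, 1)·P⁻¹ = [[162, 1], [243, 1]] · [[-1, 1], [3, -2]] = [[-159, 160], [-240, 241]].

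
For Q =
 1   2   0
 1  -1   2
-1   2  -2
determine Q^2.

[[3, 0, 4], [-2, 7, -6], [3, -8, 8]]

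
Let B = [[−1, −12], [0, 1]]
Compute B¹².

B² = I (check: tr B = 0 and det B = −1), so B¹² = I since 12 is even.

[[1, 0], [0, 1]]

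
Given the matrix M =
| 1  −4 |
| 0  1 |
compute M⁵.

[[1, −20], [0, 1]]

M = I + N where N = [[0, −4], [0, 0]] is strictly upper-triangular, so N² = 0.
(I + N)⁵ = I + 5·N = [[1, −20], [0, 1]].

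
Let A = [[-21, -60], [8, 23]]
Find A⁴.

[[-399, -1200], [160, 481]]

tr A = 2 and det A = -3, so the characteristic polynomial is λ² − (2)λ + (-3) with roots -1 and 3.
Eigenvectors give P = [[-3, -5], [1, 2]] with P⁻¹ = [[-2, -5], [1, 3]], and A = P·diag(-1, 3)·P⁻¹.
Then A⁴ = P·diag(1, 81)·P⁻¹ = [[-3, -405], [1, 162]] · [[-2, -5], [1, 3]] = [[-399, -1200], [160, 481]].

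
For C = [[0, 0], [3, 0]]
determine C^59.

C is strictly triangular, hence nilpotent: C^2 = 0, so C^59 = 0.

[[0, 0], [0, 0]]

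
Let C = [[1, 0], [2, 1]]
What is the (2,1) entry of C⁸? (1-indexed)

16

C = I + N where N = [[0, 0], [2, 0]] is strictly lower-triangular, so N² = 0.
(I + N)⁸ = I + 8·N = [[1, 0], [16, 1]].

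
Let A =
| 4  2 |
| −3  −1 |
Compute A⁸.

tr A = 3 and det A = 2, so the characteristic polynomial is λ² − (3)λ + (2) with roots 1 and 2.
Eigenvectors give P = [[−2, 1], [3, −1]] with P⁻¹ = [[1, 1], [3, 2]], and A = P·diag(1, 2)·P⁻¹.
Then A⁸ = P·diag(1, 256)·P⁻¹ = [[−2, 256], [3, −256]] · [[1, 1], [3, 2]] = [[766, 510], [−765, −509]].

[[766, 510], [−765, −509]]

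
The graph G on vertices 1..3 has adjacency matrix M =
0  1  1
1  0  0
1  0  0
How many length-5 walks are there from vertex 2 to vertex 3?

0

The number of length-5 walks from vertex 2 to vertex 3 is entry (2,3) of M^5, where M is the adjacency matrix.
M^2 = [[2, 0, 0], [0, 1, 1], [0, 1, 1]]
M^3 = [[0, 2, 2], [2, 0, 0], [2, 0, 0]]
M^4 = [[4, 0, 0], [0, 2, 2], [0, 2, 2]]
M^5 = [[0, 4, 4], [4, 0, 0], [4, 0, 0]]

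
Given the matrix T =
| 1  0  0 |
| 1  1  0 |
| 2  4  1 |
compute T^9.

[[1, 0, 0], [9, 1, 0], [162, 36, 1]]

T = I + N where N = [[0, 0, 0], [1, 0, 0], [2, 4, 0]] is strictly lower-triangular, so N^3 = 0.
(I + N)^9 = I + 9·N + 36·N^2 = [[1, 0, 0], [9, 1, 0], [162, 36, 1]].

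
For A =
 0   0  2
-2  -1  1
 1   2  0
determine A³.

[[-8, -4, 8], [-11, -13, 9], [8, 10, -10]]

A² = [[2, 4, 0], [3, 3, -5], [-4, -2, 4]]
A³ = [[-8, -4, 8], [-11, -13, 9], [8, 10, -10]]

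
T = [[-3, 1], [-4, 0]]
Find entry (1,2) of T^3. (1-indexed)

5

T^2 = [[5, -3], [12, -4]]
T^3 = [[-3, 5], [-20, 12]]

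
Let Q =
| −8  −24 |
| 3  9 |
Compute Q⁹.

Q² = Q (a projection; rank 1, trace 1), so Q⁹ = Q.

[[−8, −24], [3, 9]]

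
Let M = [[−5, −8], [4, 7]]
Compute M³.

[[−29, −56], [28, 55]]

tr M = 2 and det M = −3, so the characteristic polynomial is λ² − (2)λ + (−3) with roots 3 and −1.
Eigenvectors give P = [[−1, −2], [1, 1]] with P⁻¹ = [[1, 2], [−1, −1]], and M = P·diag(3, −1)·P⁻¹.
Then M³ = P·diag(27, −1)·P⁻¹ = [[−27, 2], [27, −1]] · [[1, 2], [−1, −1]] = [[−29, −56], [28, 55]].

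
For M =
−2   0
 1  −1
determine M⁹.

tr M = −3 and det M = 2, so the characteristic polynomial is λ² − (−3)λ + (2) with roots −2 and −1.
Eigenvectors give P = [[−1, 0], [1, 1]] with P⁻¹ = [[−1, 0], [1, 1]], and M = P·diag(−2, −1)·P⁻¹.
Then M⁹ = P·diag(−512, −1)·P⁻¹ = [[512, 0], [−512, −1]] · [[−1, 0], [1, 1]] = [[−512, 0], [511, −1]].

[[−512, 0], [511, −1]]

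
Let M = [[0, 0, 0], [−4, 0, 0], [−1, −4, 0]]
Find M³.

M is strictly triangular, hence nilpotent: M³ = 0, so M³ = 0.

[[0, 0, 0], [0, 0, 0], [0, 0, 0]]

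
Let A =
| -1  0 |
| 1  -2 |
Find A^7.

[[-1, 0], [127, -128]]

tr A = -3 and det A = 2, so the characteristic polynomial is λ² − (-3)λ + (2) with roots -1 and -2.
Eigenvectors give P = [[1, 0], [1, 1]] with P⁻¹ = [[1, 0], [-1, 1]], and A = P·diag(-1, -2)·P⁻¹.
Then A^7 = P·diag(-1, -128)·P⁻¹ = [[-1, 0], [-1, -128]] · [[1, 0], [-1, 1]] = [[-1, 0], [127, -128]].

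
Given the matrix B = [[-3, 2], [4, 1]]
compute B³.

B² = [[17, -4], [-8, 9]]
B³ = [[-67, 30], [60, -7]]

[[-67, 30], [60, -7]]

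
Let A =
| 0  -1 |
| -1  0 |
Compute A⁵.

A² = I (check: tr A = 0 and det A = -1), so A⁵ = A since 5 is odd.

[[0, -1], [-1, 0]]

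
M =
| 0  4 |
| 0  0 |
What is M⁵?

[[0, 0], [0, 0]]

M is strictly triangular, hence nilpotent: M² = 0, so M⁵ = 0.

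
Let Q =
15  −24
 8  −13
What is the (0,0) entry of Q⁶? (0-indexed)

tr Q = 2 and det Q = −3, so the characteristic polynomial is λ² − (2)λ + (−3) with roots −1 and 3.
Eigenvectors give P = [[−3, 2], [−2, 1]] with P⁻¹ = [[1, −2], [2, −3]], and Q = P·diag(−1, 3)·P⁻¹.
Then Q⁶ = P·diag(1, 729)·P⁻¹ = [[−3, 1458], [−2, 729]] · [[1, −2], [2, −3]] = [[2913, −4368], [1456, −2183]].

2913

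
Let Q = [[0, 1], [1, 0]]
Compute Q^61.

[[0, 1], [1, 0]]

Q² = I (check: tr Q = 0 and det Q = −1), so Q^61 = Q since 61 is odd.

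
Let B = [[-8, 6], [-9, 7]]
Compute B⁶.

tr B = -1 and det B = -2, so the characteristic polynomial is λ² − (-1)λ + (-2) with roots 1 and -2.
Eigenvectors give P = [[2, 1], [3, 1]] with P⁻¹ = [[-1, 1], [3, -2]], and B = P·diag(1, -2)·P⁻¹.
Then B⁶ = P·diag(1, 64)·P⁻¹ = [[2, 64], [3, 64]] · [[-1, 1], [3, -2]] = [[190, -126], [189, -125]].

[[190, -126], [189, -125]]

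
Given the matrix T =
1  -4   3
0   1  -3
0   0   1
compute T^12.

[[1, -48, 828], [0, 1, -36], [0, 0, 1]]

T = I + N where N = [[0, -4, 3], [0, 0, -3], [0, 0, 0]] is strictly upper-triangular, so N^3 = 0.
(I + N)^12 = I + 12·N + 66·N^2 = [[1, -48, 828], [0, 1, -36], [0, 0, 1]].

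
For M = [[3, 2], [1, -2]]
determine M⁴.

M² = [[11, 2], [1, 6]]
M³ = [[35, 18], [9, -10]]
M⁴ = [[123, 34], [17, 38]]

[[123, 34], [17, 38]]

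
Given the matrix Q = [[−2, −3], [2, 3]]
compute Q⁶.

Q² = Q (a projection; rank 1, trace 1), so Q⁶ = Q.

[[−2, −3], [2, 3]]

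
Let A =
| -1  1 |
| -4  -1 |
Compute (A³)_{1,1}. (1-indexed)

A² = [[-3, -2], [8, -3]]
A³ = [[11, -1], [4, 11]]

11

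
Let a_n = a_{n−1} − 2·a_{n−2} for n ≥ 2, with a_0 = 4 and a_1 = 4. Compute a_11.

With companion matrix M = [[1, −2], [1, 0]], [a_n, a_{n−1}]ᵀ = M·[a_{n−1}, a_{n−2}]ᵀ, so [a_11, a_10]ᵀ = M¹⁰·[a_1, a_0]ᵀ.
M¹⁰ = [[23, 22], [−11, 34]], giving [a_11, a_10]ᵀ = [[180], [92]].

180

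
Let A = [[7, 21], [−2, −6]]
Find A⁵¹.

A² = A (a projection; rank 1, trace 1), so A⁵¹ = A.

[[7, 21], [−2, −6]]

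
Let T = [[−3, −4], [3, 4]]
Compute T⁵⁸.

[[−3, −4], [3, 4]]

T² = T (a projection; rank 1, trace 1), so T⁵⁸ = T.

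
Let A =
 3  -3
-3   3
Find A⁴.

[[648, -648], [-648, 648]]

A² = [[18, -18], [-18, 18]]
A³ = [[108, -108], [-108, 108]]
A⁴ = [[648, -648], [-648, 648]]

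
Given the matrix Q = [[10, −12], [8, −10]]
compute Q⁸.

tr Q = 0 and det Q = −4, so the characteristic polynomial is λ² − (0)λ + (−4) with roots −2 and 2.
Eigenvectors give P = [[−1, −3], [−1, −2]] with P⁻¹ = [[2, −3], [−1, 1]], and Q = P·diag(−2, 2)·P⁻¹.
Then Q⁸ = P·diag(256, 256)·P⁻¹ = [[−256, −768], [−256, −512]] · [[2, −3], [−1, 1]] = [[256, 0], [0, 256]].

[[256, 0], [0, 256]]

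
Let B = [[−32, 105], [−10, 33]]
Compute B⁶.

[[−3926, 13965], [−1330, 4719]]

tr B = 1 and det B = −6, so the characteristic polynomial is λ² − (1)λ + (−6) with roots −2 and 3.
Eigenvectors give P = [[7, 3], [2, 1]] with P⁻¹ = [[1, −3], [−2, 7]], and B = P·diag(−2, 3)·P⁻¹.
Then B⁶ = P·diag(64, 729)·P⁻¹ = [[448, 2187], [128, 729]] · [[1, −3], [−2, 7]] = [[−3926, 13965], [−1330, 4719]].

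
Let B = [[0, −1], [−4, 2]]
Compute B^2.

[[4, −2], [−8, 8]]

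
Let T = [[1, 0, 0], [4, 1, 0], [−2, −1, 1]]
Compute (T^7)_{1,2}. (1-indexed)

0

T = I + N where N = [[0, 0, 0], [4, 0, 0], [−2, −1, 0]] is strictly lower-triangular, so N^3 = 0.
(I + N)^7 = I + 7·N + 21·N^2 = [[1, 0, 0], [28, 1, 0], [−98, −7, 1]].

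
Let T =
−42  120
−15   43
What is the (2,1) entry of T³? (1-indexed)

tr T = 1 and det T = −6, so the characteristic polynomial is λ² − (1)λ + (−6) with roots −2 and 3.
Eigenvectors give P = [[−3, 8], [−1, 3]] with P⁻¹ = [[−3, 8], [−1, 3]], and T = P·diag(−2, 3)·P⁻¹.
Then T³ = P·diag(−8, 27)·P⁻¹ = [[24, 216], [8, 81]] · [[−3, 8], [−1, 3]] = [[−288, 840], [−105, 307]].

−105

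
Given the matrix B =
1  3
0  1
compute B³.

[[1, 9], [0, 1]]

B = I + N where N = [[0, 3], [0, 0]] is strictly upper-triangular, so N² = 0.
(I + N)³ = I + 3·N = [[1, 9], [0, 1]].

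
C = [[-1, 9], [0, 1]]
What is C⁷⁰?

[[1, 0], [0, 1]]

C² = I (check: tr C = 0 and det C = -1), so C⁷⁰ = I since 70 is even.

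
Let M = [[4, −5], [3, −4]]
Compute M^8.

M² = I (check: tr M = 0 and det M = −1), so M^8 = I since 8 is even.

[[1, 0], [0, 1]]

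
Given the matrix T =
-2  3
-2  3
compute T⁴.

[[-2, 3], [-2, 3]]

T² = T (a projection; rank 1, trace 1), so T⁴ = T.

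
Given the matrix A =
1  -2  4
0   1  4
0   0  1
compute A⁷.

A = I + N where N = [[0, -2, 4], [0, 0, 4], [0, 0, 0]] is strictly upper-triangular, so N³ = 0.
(I + N)⁷ = I + 7·N + 21·N² = [[1, -14, -140], [0, 1, 28], [0, 0, 1]].

[[1, -14, -140], [0, 1, 28], [0, 0, 1]]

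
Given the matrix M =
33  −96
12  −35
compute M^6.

tr M = −2 and det M = −3, so the characteristic polynomial is λ² − (−2)λ + (−3) with roots 1 and −3.
Eigenvectors give P = [[3, −8], [1, −3]] with P⁻¹ = [[3, −8], [1, −3]], and M = P·diag(1, −3)·P⁻¹.
Then M^6 = P·diag(1, 729)·P⁻¹ = [[3, −5832], [1, −2187]] · [[3, −8], [1, −3]] = [[−5823, 17472], [−2184, 6553]].

[[−5823, 17472], [−2184, 6553]]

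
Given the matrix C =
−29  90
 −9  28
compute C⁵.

[[−329, 990], [−99, 298]]

tr C = −1 and det C = −2, so the characteristic polynomial is λ² − (−1)λ + (−2) with roots 1 and −2.
Eigenvectors give P = [[3, 10], [1, 3]] with P⁻¹ = [[−3, 10], [1, −3]], and C = P·diag(1, −2)·P⁻¹.
Then C⁵ = P·diag(1, −32)·P⁻¹ = [[3, −320], [1, −96]] · [[−3, 10], [1, −3]] = [[−329, 990], [−99, 298]].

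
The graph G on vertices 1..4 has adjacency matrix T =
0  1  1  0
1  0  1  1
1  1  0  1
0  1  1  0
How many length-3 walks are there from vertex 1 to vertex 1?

The number of length-3 walks from vertex 1 to vertex 1 is entry (1,1) of T³, where T is the adjacency matrix.
T² = [[2, 1, 1, 2], [1, 3, 2, 1], [1, 2, 3, 1], [2, 1, 1, 2]]
T³ = [[2, 5, 5, 2], [5, 4, 5, 5], [5, 5, 4, 5], [2, 5, 5, 2]]

2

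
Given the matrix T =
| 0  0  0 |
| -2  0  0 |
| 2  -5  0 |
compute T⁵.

[[0, 0, 0], [0, 0, 0], [0, 0, 0]]

T is strictly triangular, hence nilpotent: T³ = 0, so T⁵ = 0.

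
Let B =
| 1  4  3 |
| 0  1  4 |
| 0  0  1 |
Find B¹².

[[1, 48, 1092], [0, 1, 48], [0, 0, 1]]

B = I + N where N = [[0, 4, 3], [0, 0, 4], [0, 0, 0]] is strictly upper-triangular, so N³ = 0.
(I + N)¹² = I + 12·N + 66·N² = [[1, 48, 1092], [0, 1, 48], [0, 0, 1]].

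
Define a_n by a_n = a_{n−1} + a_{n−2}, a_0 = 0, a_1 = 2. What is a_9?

With companion matrix A = [[1, 1], [1, 0]], [a_n, a_{n−1}]ᵀ = A·[a_{n−1}, a_{n−2}]ᵀ, so [a_9, a_8]ᵀ = A^8·[a_1, a_0]ᵀ.
A^8 = [[34, 21], [21, 13]], giving [a_9, a_8]ᵀ = [[68], [42]].

68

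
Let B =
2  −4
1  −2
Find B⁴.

B² = [[0, 0], [0, 0]]
B³ = [[0, 0], [0, 0]]
B⁴ = [[0, 0], [0, 0]]

[[0, 0], [0, 0]]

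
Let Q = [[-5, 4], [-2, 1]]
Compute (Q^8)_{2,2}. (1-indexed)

tr Q = -4 and det Q = 3, so the characteristic polynomial is λ² − (-4)λ + (3) with roots -1 and -3.
Eigenvectors give P = [[-1, 2], [-1, 1]] with P⁻¹ = [[1, -2], [1, -1]], and Q = P·diag(-1, -3)·P⁻¹.
Then Q^8 = P·diag(1, 6561)·P⁻¹ = [[-1, 13122], [-1, 6561]] · [[1, -2], [1, -1]] = [[13121, -13120], [6560, -6559]].

-6559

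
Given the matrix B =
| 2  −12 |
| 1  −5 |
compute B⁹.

tr B = −3 and det B = 2, so the characteristic polynomial is λ² − (−3)λ + (2) with roots −2 and −1.
Eigenvectors give P = [[−3, 4], [−1, 1]] with P⁻¹ = [[1, −4], [1, −3]], and B = P·diag(−2, −1)·P⁻¹.
Then B⁹ = P·diag(−512, −1)·P⁻¹ = [[1536, −4], [512, −1]] · [[1, −4], [1, −3]] = [[1532, −6132], [511, −2045]].

[[1532, −6132], [511, −2045]]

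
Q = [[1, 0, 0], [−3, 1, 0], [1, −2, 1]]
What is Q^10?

[[1, 0, 0], [−30, 1, 0], [280, −20, 1]]

Q = I + N where N = [[0, 0, 0], [−3, 0, 0], [1, −2, 0]] is strictly lower-triangular, so N^3 = 0.
(I + N)^10 = I + 10·N + 45·N^2 = [[1, 0, 0], [−30, 1, 0], [280, −20, 1]].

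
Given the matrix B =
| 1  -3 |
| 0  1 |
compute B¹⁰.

B = I + N where N = [[0, -3], [0, 0]] is strictly upper-triangular, so N² = 0.
(I + N)¹⁰ = I + 10·N = [[1, -30], [0, 1]].

[[1, -30], [0, 1]]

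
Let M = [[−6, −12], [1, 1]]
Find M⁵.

tr M = −5 and det M = 6, so the characteristic polynomial is λ² − (−5)λ + (6) with roots −2 and −3.
Eigenvectors give P = [[−3, 4], [1, −1]] with P⁻¹ = [[1, 4], [1, 3]], and M = P·diag(−2, −3)·P⁻¹.
Then M⁵ = P·diag(−32, −243)·P⁻¹ = [[96, −972], [−32, 243]] · [[1, 4], [1, 3]] = [[−876, −2532], [211, 601]].

[[−876, −2532], [211, 601]]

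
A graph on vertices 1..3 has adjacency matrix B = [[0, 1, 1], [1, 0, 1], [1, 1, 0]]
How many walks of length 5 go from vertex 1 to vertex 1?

The number of length-5 walks from vertex 1 to vertex 1 is entry (1,1) of B⁵, where B is the adjacency matrix.
B² = [[2, 1, 1], [1, 2, 1], [1, 1, 2]]
B³ = [[2, 3, 3], [3, 2, 3], [3, 3, 2]]
B⁴ = [[6, 5, 5], [5, 6, 5], [5, 5, 6]]
B⁵ = [[10, 11, 11], [11, 10, 11], [11, 11, 10]]

10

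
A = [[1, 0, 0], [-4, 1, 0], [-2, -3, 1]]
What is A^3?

A = I + N where N = [[0, 0, 0], [-4, 0, 0], [-2, -3, 0]] is strictly lower-triangular, so N^3 = 0.
(I + N)^3 = I + 3·N + 3·N^2 = [[1, 0, 0], [-12, 1, 0], [30, -9, 1]].

[[1, 0, 0], [-12, 1, 0], [30, -9, 1]]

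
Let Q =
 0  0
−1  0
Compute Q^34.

[[0, 0], [0, 0]]

Q is strictly triangular, hence nilpotent: Q^2 = 0, so Q^34 = 0.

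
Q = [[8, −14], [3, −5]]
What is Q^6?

[[442, −882], [189, −377]]

tr Q = 3 and det Q = 2, so the characteristic polynomial is λ² − (3)λ + (2) with roots 2 and 1.
Eigenvectors give P = [[7, 2], [3, 1]] with P⁻¹ = [[1, −2], [−3, 7]], and Q = P·diag(2, 1)·P⁻¹.
Then Q^6 = P·diag(64, 1)·P⁻¹ = [[448, 2], [192, 1]] · [[1, −2], [−3, 7]] = [[442, −882], [189, −377]].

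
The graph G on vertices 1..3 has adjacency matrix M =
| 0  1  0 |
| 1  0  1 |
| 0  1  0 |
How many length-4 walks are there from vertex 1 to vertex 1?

The number of length-4 walks from vertex 1 to vertex 1 is entry (1,1) of M⁴, where M is the adjacency matrix.
M² = [[1, 0, 1], [0, 2, 0], [1, 0, 1]]
M³ = [[0, 2, 0], [2, 0, 2], [0, 2, 0]]
M⁴ = [[2, 0, 2], [0, 4, 0], [2, 0, 2]]

2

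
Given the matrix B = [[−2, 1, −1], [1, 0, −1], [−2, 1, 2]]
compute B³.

B² = [[7, −3, −1], [0, 0, −3], [1, 0, 5]]
B³ = [[−15, 6, −6], [6, −3, −6], [−12, 6, 9]]

[[−15, 6, −6], [6, −3, −6], [−12, 6, 9]]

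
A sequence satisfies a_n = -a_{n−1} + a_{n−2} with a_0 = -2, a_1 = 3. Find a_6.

-34

With companion matrix B = [[-1, 1], [1, 0]], [a_n, a_{n−1}]ᵀ = B·[a_{n−1}, a_{n−2}]ᵀ, so [a_6, a_5]ᵀ = B⁵·[a_1, a_0]ᵀ.
B⁵ = [[-8, 5], [5, -3]], giving [a_6, a_5]ᵀ = [[-34], [21]].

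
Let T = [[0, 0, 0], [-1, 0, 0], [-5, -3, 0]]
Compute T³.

[[0, 0, 0], [0, 0, 0], [0, 0, 0]]

T is strictly triangular, hence nilpotent: T³ = 0, so T³ = 0.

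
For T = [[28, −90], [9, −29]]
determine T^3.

[[82, −270], [27, −89]]

tr T = −1 and det T = −2, so the characteristic polynomial is λ² − (−1)λ + (−2) with roots 1 and −2.
Eigenvectors give P = [[10, 3], [3, 1]] with P⁻¹ = [[1, −3], [−3, 10]], and T = P·diag(1, −2)·P⁻¹.
Then T^3 = P·diag(1, −8)·P⁻¹ = [[10, −24], [3, −8]] · [[1, −3], [−3, 10]] = [[82, −270], [27, −89]].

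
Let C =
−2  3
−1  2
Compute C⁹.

[[−2, 3], [−1, 2]]

C² = I (check: tr C = 0 and det C = −1), so C⁹ = C since 9 is odd.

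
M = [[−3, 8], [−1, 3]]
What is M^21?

[[−3, 8], [−1, 3]]

M² = I (check: tr M = 0 and det M = −1), so M^21 = M since 21 is odd.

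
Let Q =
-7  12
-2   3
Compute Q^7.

tr Q = -4 and det Q = 3, so the characteristic polynomial is λ² − (-4)λ + (3) with roots -1 and -3.
Eigenvectors give P = [[-2, 3], [-1, 1]] with P⁻¹ = [[1, -3], [1, -2]], and Q = P·diag(-1, -3)·P⁻¹.
Then Q^7 = P·diag(-1, -2187)·P⁻¹ = [[2, -6561], [1, -2187]] · [[1, -3], [1, -2]] = [[-6559, 13116], [-2186, 4371]].

[[-6559, 13116], [-2186, 4371]]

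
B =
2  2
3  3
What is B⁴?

B² = [[10, 10], [15, 15]]
B³ = [[50, 50], [75, 75]]
B⁴ = [[250, 250], [375, 375]]

[[250, 250], [375, 375]]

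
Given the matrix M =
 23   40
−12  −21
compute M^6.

[[4369, 7280], [−2184, −3639]]

tr M = 2 and det M = −3, so the characteristic polynomial is λ² − (2)λ + (−3) with roots 3 and −1.
Eigenvectors give P = [[2, 5], [−1, −3]] with P⁻¹ = [[3, 5], [−1, −2]], and M = P·diag(3, −1)·P⁻¹.
Then M^6 = P·diag(729, 1)·P⁻¹ = [[1458, 5], [−729, −3]] · [[3, 5], [−1, −2]] = [[4369, 7280], [−2184, −3639]].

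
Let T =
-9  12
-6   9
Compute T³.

tr T = 0 and det T = -9, so the characteristic polynomial is λ² − (0)λ + (-9) with roots -3 and 3.
Eigenvectors give P = [[2, 1], [1, 1]] with P⁻¹ = [[1, -1], [-1, 2]], and T = P·diag(-3, 3)·P⁻¹.
Then T³ = P·diag(-27, 27)·P⁻¹ = [[-54, 27], [-27, 27]] · [[1, -1], [-1, 2]] = [[-81, 108], [-54, 81]].

[[-81, 108], [-54, 81]]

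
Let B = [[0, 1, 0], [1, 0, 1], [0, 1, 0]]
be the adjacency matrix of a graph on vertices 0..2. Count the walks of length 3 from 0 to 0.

0

The number of length-3 walks from vertex 0 to vertex 0 is entry (0,0) of B^3, where B is the adjacency matrix.
B^2 = [[1, 0, 1], [0, 2, 0], [1, 0, 1]]
B^3 = [[0, 2, 0], [2, 0, 2], [0, 2, 0]]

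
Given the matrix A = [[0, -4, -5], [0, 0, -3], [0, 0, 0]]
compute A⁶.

A is strictly triangular, hence nilpotent: A³ = 0, so A⁶ = 0.

[[0, 0, 0], [0, 0, 0], [0, 0, 0]]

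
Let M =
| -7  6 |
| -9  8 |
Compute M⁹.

tr M = 1 and det M = -2, so the characteristic polynomial is λ² − (1)λ + (-2) with roots -1 and 2.
Eigenvectors give P = [[1, -2], [1, -3]] with P⁻¹ = [[3, -2], [1, -1]], and M = P·diag(-1, 2)·P⁻¹.
Then M⁹ = P·diag(-1, 512)·P⁻¹ = [[-1, -1024], [-1, -1536]] · [[3, -2], [1, -1]] = [[-1027, 1026], [-1539, 1538]].

[[-1027, 1026], [-1539, 1538]]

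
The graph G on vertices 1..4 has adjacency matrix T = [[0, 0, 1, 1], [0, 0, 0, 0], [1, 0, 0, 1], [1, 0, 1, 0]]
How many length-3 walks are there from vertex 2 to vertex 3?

The number of length-3 walks from vertex 2 to vertex 3 is entry (2,3) of T³, where T is the adjacency matrix.
T² = [[2, 0, 1, 1], [0, 0, 0, 0], [1, 0, 2, 1], [1, 0, 1, 2]]
T³ = [[2, 0, 3, 3], [0, 0, 0, 0], [3, 0, 2, 3], [3, 0, 3, 2]]

0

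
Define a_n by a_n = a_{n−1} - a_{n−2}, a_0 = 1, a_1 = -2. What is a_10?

With companion matrix A = [[1, -1], [1, 0]], [a_n, a_{n−1}]ᵀ = A·[a_{n−1}, a_{n−2}]ᵀ, so [a_10, a_9]ᵀ = A⁹·[a_1, a_0]ᵀ.
A⁹ = [[-1, 0], [0, -1]], giving [a_10, a_9]ᵀ = [[2], [-1]].

2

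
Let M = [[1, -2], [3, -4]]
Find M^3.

tr M = -3 and det M = 2, so the characteristic polynomial is λ² − (-3)λ + (2) with roots -2 and -1.
Eigenvectors give P = [[-2, 1], [-3, 1]] with P⁻¹ = [[1, -1], [3, -2]], and M = P·diag(-2, -1)·P⁻¹.
Then M^3 = P·diag(-8, -1)·P⁻¹ = [[16, -1], [24, -1]] · [[1, -1], [3, -2]] = [[13, -14], [21, -22]].

[[13, -14], [21, -22]]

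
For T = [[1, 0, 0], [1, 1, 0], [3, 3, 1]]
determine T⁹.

T = I + N where N = [[0, 0, 0], [1, 0, 0], [3, 3, 0]] is strictly lower-triangular, so N³ = 0.
(I + N)⁹ = I + 9·N + 36·N² = [[1, 0, 0], [9, 1, 0], [135, 27, 1]].

[[1, 0, 0], [9, 1, 0], [135, 27, 1]]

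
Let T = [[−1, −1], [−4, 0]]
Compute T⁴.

[[29, 9], [36, 20]]

T² = [[5, 1], [4, 4]]
T³ = [[−9, −5], [−20, −4]]
T⁴ = [[29, 9], [36, 20]]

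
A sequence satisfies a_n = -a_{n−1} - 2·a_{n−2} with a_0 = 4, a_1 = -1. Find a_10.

With companion matrix T = [[-1, -2], [1, 0]], [a_n, a_{n−1}]ᵀ = T·[a_{n−1}, a_{n−2}]ᵀ, so [a_10, a_9]ᵀ = T⁹·[a_1, a_0]ᵀ.
T⁹ = [[11, 34], [-17, -6]], giving [a_10, a_9]ᵀ = [[125], [-7]].

125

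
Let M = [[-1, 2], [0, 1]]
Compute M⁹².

M² = I (check: tr M = 0 and det M = -1), so M⁹² = I since 92 is even.

[[1, 0], [0, 1]]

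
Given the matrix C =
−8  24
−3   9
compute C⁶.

C² = C (a projection; rank 1, trace 1), so C⁶ = C.

[[−8, 24], [−3, 9]]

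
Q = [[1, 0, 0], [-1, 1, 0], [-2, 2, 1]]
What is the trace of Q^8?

Q = I + N where N = [[0, 0, 0], [-1, 0, 0], [-2, 2, 0]] is strictly lower-triangular, so N^3 = 0.
(I + N)^8 = I + 8·N + 28·N^2 = [[1, 0, 0], [-8, 1, 0], [-72, 16, 1]].

3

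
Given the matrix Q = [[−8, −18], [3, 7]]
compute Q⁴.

[[46, 90], [−15, −29]]

tr Q = −1 and det Q = −2, so the characteristic polynomial is λ² − (−1)λ + (−2) with roots 1 and −2.
Eigenvectors give P = [[−2, −3], [1, 1]] with P⁻¹ = [[1, 3], [−1, −2]], and Q = P·diag(1, −2)·P⁻¹.
Then Q⁴ = P·diag(1, 16)·P⁻¹ = [[−2, −48], [1, 16]] · [[1, 3], [−1, −2]] = [[46, 90], [−15, −29]].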